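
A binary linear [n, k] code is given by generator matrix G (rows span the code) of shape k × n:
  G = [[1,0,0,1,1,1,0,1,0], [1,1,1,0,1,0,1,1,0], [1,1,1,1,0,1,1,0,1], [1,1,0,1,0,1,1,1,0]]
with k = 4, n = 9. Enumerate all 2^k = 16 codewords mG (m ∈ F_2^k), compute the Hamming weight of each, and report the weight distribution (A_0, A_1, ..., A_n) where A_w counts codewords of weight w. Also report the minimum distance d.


Weight distribution: A_0 = 1, A_2 = 1, A_3 = 3, A_4 = 1, A_5 = 4, A_6 = 5, A_7 = 1. Minimum distance d = 2.

Enumerate all 2^4 = 16 messages m ∈ F_2^4.
For each, compute codeword c = mG in F_2^9, then tally its weight.
  m = 0000 → c = 000000000, weight = 0.
  m = 1000 → c = 100111010, weight = 5.
  m = 0100 → c = 111010110, weight = 6.
  m = 1100 → c = 011101100, weight = 5.
  m = 0010 → c = 111101101, weight = 7.
  m = 1010 → c = 011010111, weight = 6.
  m = 0110 → c = 000111011, weight = 5.
  m = 1110 → c = 100000001, weight = 2.
  m = 0001 → c = 110101110, weight = 6.
  m = 1001 → c = 010010100, weight = 3.
  m = 0101 → c = 001111000, weight = 4.
  m = 1101 → c = 101000010, weight = 3.
  m = 0011 → c = 001000011, weight = 3.
  m = 1011 → c = 101111001, weight = 6.
  m = 0111 → c = 110010101, weight = 5.
  m = 1111 → c = 010101111, weight = 6.
Tally weights:
  weight 0: 1 codewords.
  weight 2: 1 codewords.
  weight 3: 3 codewords.
  weight 4: 1 codewords.
  weight 5: 4 codewords.
  weight 6: 5 codewords.
  weight 7: 1 codewords.
Minimum distance d = smallest w > 0 with A_w > 0 = 2.
Sanity: Σ A_w = 16 = 2^4 = 16 ✓.


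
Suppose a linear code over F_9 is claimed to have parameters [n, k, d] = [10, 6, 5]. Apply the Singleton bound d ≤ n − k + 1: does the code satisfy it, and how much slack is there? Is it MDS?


Singleton RHS = n − k + 1 = 5, slack = 0, bound satisfied, MDS.

Singleton bound: d ≤ n − k + 1.
Here n = 10, k = 6, so n − k + 1 = 5.
Given d = 5, check d ≤ 5: YES.
Slack = (n − k + 1) − d = 0.
The code is MDS (slack = 0).
Description: the claimed parameters are [10, 6, 5]_9; such a code would be MDS (meets Singleton bound).


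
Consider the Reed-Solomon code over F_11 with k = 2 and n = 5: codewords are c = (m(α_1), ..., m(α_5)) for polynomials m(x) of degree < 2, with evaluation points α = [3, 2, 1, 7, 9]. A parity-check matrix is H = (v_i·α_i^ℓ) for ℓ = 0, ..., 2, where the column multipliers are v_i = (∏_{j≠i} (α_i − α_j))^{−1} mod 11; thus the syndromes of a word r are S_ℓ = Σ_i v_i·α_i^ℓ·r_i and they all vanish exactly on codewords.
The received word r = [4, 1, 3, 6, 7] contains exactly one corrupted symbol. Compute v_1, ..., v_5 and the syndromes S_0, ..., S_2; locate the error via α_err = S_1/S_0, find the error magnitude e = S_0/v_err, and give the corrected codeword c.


S = (4, 8, 5), error at position 2, error magnitude e = 3, c = [4, 9, 3, 6, 7].

Step 1: column multipliers v_i = (∏_{j≠i}(α_i − α_j))^{−1} mod 11.
  i = 1 (α = 3): (3−2)(3−1)(3−7)(3−9) = 1·2·(−4)·(−6) = 48 ≡ 4, so v_1 = 4^{−1} = 3 (mod 11).
  i = 2 (α = 2): (2−3)(2−1)(2−7)(2−9) = (−1)·1·(−5)·(−7) = −35 ≡ 9, so v_2 = 9^{−1} = 5 (mod 11).
  i = 3 (α = 1): (1−3)(1−2)(1−7)(1−9) = (−2)·(−1)·(−6)·(−8) = 96 ≡ 8, so v_3 = 8^{−1} = 7 (mod 11).
  i = 4 (α = 7): (7−3)(7−2)(7−1)(7−9) = 4·5·6·(−2) = −240 ≡ 2, so v_4 = 2^{−1} = 6 (mod 11).
  i = 5 (α = 9): (9−3)(9−2)(9−1)(9−7) = 6·7·8·2 = 672 ≡ 1, so v_5 = 1^{−1} = 1 (mod 11).
  v = [3, 5, 7, 6, 1].
Step 2: syndromes of r = [4, 1, 3, 6, 7] (all sums mod 11).
  S_0 = Σ v_i r_i = 3·4 + 5·1 + 7·3 + 6·6 + 1·7 = 81 ≡ 4.
  S_1 = Σ v_i α_i r_i = 3·3·4 + 5·2·1 + 7·1·3 + 6·7·6 + 1·9·7 = 382 ≡ 8.
  α_i^2 mod 11 = [9, 4, 1, 5, 4].
  S_2 = Σ v_i α_i^2 r_i = 3·9·4 + 5·4·1 + 7·1·3 + 6·5·6 + 1·4·7 = 357 ≡ 5.
  S = (4, 8, 5) ≠ 0, so r is not a codeword (an error is present).
Step 3: locate the error. For a single error e at position i, S_ℓ = v_i·e·α_i^ℓ, so α_err = S_1/S_0.
  S_0^{−1} = 4^{−1} = 3 (mod 11), so α_err = 8·3 = 24 ≡ 2 = α_2. Error position i = 2.
  Consistency check: S_2/S_1 = 5·7 = 35 ≡ 2 = α_err ✓ (single-error assumption holds).
Step 4: error magnitude e = S_0/v_2 = S_0·∏_{j≠2}(α_2 − α_j) = 4·9 = 36 ≡ 3 (mod 11).
Step 5: correct position 2: c_2 = r_2 − e = 1 − 3 ≡ 9 (mod 11). Hence c = [4, 9, 3, 6, 7].
  Check: interpolating c through the α_i gives m(x) = 8 + 6·x (degree < 2) with m(α_i) = c_i for every i, so c is indeed a codeword.


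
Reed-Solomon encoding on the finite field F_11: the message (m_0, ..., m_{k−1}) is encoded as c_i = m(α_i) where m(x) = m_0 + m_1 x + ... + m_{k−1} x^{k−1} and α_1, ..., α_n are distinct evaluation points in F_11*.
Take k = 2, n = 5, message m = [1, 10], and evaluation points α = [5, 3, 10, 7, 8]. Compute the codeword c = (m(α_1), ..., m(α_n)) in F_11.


c = [7, 9, 2, 5, 4]

Message polynomial: m(x) = 1 + 10·x (mod 11).
For each evaluation point α_i, compute m(α_i) mod 11:
  α_1 = 5: Horner steps 10 → 7, so m(5) = 7.
  α_2 = 3: Horner steps 10 → 9, so m(3) = 9.
  α_3 = 10: Horner steps 10 → 2, so m(10) = 2.
  α_4 = 7: Horner steps 10 → 5, so m(7) = 5.
  α_5 = 8: Horner steps 10 → 4, so m(8) = 4.
Codeword c = [7, 9, 2, 5, 4] ∈ F_11^5.


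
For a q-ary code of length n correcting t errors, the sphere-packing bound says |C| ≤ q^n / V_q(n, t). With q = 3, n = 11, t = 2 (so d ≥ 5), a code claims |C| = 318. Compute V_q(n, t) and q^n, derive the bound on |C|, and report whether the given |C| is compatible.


V_q(n, t) = 243, q^n = 177147, Hamming bound = 729, |C| = 318 ≤ bound (satisfied).

Step 1: Compute V_q(n, t) = Σ_{j=0}^2 C(n, j) (q−1)^j.
  j = 0: C(11,0)·(2)^0 = 1·1 = 1.
  j = 1: C(11,1)·(2)^1 = 11·2 = 22.
  j = 2: C(11,2)·(2)^2 = 55·4 = 220.
  V_q(n, t) = 1 + 22 + 220 = 243.
Step 2: q^n = 3^11 = 177147.
Step 3: Hamming bound ⌊q^n / V_q(n,t)⌋ = ⌊177147/243⌋ = 729.
Step 4: Compare |C| = 318 to 729: satisfied.
The claimed |C| lies below the Hamming bound.


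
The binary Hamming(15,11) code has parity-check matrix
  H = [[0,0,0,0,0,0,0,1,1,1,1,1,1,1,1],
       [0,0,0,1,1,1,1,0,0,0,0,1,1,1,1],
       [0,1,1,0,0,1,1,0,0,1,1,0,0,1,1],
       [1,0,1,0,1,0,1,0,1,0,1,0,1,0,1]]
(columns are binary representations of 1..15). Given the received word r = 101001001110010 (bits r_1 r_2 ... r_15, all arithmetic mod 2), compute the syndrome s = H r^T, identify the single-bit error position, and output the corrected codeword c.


s = (0, 0, 1, 0)^T, error position = 2, corrected codeword c = 111001001110010

Compute s = H r^T mod 2 one row at a time:
  s_1 = 0 + 1 + 1 + 1 + 0 + 0 + 1 + 0 = 4 ≡ 0 (mod 2).
  s_2 = 0 + 0 + 1 + 0 + 0 + 0 + 1 + 0 = 2 ≡ 0 (mod 2).
  s_3 = 0 + 1 + 1 + 0 + 1 + 1 + 1 + 0 = 5 ≡ 1 (mod 2).
  s_4 = 1 + 1 + 0 + 0 + 1 + 1 + 0 + 0 = 4 ≡ 0 (mod 2).
s = (0, 0, 1, 0)^T — this equals column 2 of H (binary 0010), so error is at position 2.
Correct: flip bit 2 of r = 101001001110010 to get c = 111001001110010.


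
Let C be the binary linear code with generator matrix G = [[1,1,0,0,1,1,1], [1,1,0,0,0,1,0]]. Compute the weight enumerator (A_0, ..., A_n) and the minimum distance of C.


Weight distribution: A_0 = 1, A_2 = 1, A_3 = 1, A_5 = 1. Minimum distance d = 2.

Enumerate all 2^2 = 4 messages m ∈ F_2^2.
For each, compute codeword c = mG in F_2^7, then tally its weight.
  m = 00 → c = 0000000, weight = 0.
  m = 10 → c = 1100111, weight = 5.
  m = 01 → c = 1100010, weight = 3.
  m = 11 → c = 0000101, weight = 2.
Tally weights:
  weight 0: 1 codewords.
  weight 2: 1 codewords.
  weight 3: 1 codewords.
  weight 5: 1 codewords.
Minimum distance d = smallest w > 0 with A_w > 0 = 2.
Sanity: Σ A_w = 4 = 2^2 = 4 ✓.


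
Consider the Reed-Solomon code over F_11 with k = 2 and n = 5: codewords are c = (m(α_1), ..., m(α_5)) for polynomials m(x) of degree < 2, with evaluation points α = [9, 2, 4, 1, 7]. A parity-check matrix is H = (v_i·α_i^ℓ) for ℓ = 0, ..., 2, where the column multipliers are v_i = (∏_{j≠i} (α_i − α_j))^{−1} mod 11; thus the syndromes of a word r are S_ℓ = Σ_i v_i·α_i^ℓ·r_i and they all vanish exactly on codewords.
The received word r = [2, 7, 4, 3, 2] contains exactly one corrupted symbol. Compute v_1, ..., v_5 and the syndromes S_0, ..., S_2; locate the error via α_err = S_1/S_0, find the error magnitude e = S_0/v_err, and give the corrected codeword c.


S = (9, 8, 1), error at position 5, error magnitude e = 8, c = [2, 7, 4, 3, 5].

Step 1: column multipliers v_i = (∏_{j≠i}(α_i − α_j))^{−1} mod 11.
  i = 1 (α = 9): (9−2)(9−4)(9−1)(9−7) = 7·5·8·2 = 560 ≡ 10, so v_1 = 10^{−1} = 10 (mod 11).
  i = 2 (α = 2): (2−9)(2−4)(2−1)(2−7) = (−7)·(−2)·1·(−5) = −70 ≡ 7, so v_2 = 7^{−1} = 8 (mod 11).
  i = 3 (α = 4): (4−9)(4−2)(4−1)(4−7) = (−5)·2·3·(−3) = 90 ≡ 2, so v_3 = 2^{−1} = 6 (mod 11).
  i = 4 (α = 1): (1−9)(1−2)(1−4)(1−7) = (−8)·(−1)·(−3)·(−6) = 144 ≡ 1, so v_4 = 1^{−1} = 1 (mod 11).
  i = 5 (α = 7): (7−9)(7−2)(7−4)(7−1) = (−2)·5·3·6 = −180 ≡ 7, so v_5 = 7^{−1} = 8 (mod 11).
  v = [10, 8, 6, 1, 8].
Step 2: syndromes of r = [2, 7, 4, 3, 2] (all sums mod 11).
  S_0 = Σ v_i r_i = 10·2 + 8·7 + 6·4 + 1·3 + 8·2 = 119 ≡ 9.
  S_1 = Σ v_i α_i r_i = 10·9·2 + 8·2·7 + 6·4·4 + 1·1·3 + 8·7·2 = 503 ≡ 8.
  α_i^2 mod 11 = [4, 4, 5, 1, 5].
  S_2 = Σ v_i α_i^2 r_i = 10·4·2 + 8·4·7 + 6·5·4 + 1·1·3 + 8·5·2 = 507 ≡ 1.
  S = (9, 8, 1) ≠ 0, so r is not a codeword (an error is present).
Step 3: locate the error. For a single error e at position i, S_ℓ = v_i·e·α_i^ℓ, so α_err = S_1/S_0.
  S_0^{−1} = 9^{−1} = 5 (mod 11), so α_err = 8·5 = 40 ≡ 7 = α_5. Error position i = 5.
  Consistency check: S_2/S_1 = 1·7 = 7 ≡ 7 = α_err ✓ (single-error assumption holds).
Step 4: error magnitude e = S_0/v_5 = S_0·∏_{j≠5}(α_5 − α_j) = 9·7 = 63 ≡ 8 (mod 11).
Step 5: correct position 5: c_5 = r_5 − e = 2 − 8 ≡ 5 (mod 11). Hence c = [2, 7, 4, 3, 5].
  Check: interpolating c through the α_i gives m(x) = 10 + 4·x (degree < 2) with m(α_i) = c_i for every i, so c is indeed a codeword.


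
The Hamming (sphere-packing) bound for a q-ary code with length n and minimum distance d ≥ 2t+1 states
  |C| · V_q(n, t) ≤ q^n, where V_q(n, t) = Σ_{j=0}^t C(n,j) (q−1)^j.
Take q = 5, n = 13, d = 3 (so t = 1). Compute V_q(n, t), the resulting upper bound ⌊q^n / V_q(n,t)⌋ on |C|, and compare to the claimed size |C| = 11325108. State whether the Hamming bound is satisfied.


V_q(n, t) = 53, q^n = 1220703125, Hamming bound = 23032134, |C| = 11325108 ≤ bound (satisfied).

Step 1: Compute V_q(n, t) = Σ_{j=0}^1 C(n, j) (q−1)^j.
  j = 0: C(13,0)·(4)^0 = 1·1 = 1.
  j = 1: C(13,1)·(4)^1 = 13·4 = 52.
  V_q(n, t) = 1 + 52 = 53.
Step 2: q^n = 5^13 = 1220703125.
Step 3: Hamming bound ⌊q^n / V_q(n,t)⌋ = ⌊1220703125/53⌋ = 23032134.
Step 4: Compare |C| = 11325108 to 23032134: satisfied.
The claimed |C| lies below the Hamming bound.


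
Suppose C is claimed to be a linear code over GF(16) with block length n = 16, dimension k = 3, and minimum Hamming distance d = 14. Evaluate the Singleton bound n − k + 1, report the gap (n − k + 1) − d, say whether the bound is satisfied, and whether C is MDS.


Singleton RHS = n − k + 1 = 14, slack = 0, bound satisfied, MDS.

Singleton bound: d ≤ n − k + 1.
Here n = 16, k = 3, so n − k + 1 = 14.
Given d = 14, check d ≤ 14: YES.
Slack = (n − k + 1) − d = 0.
The code is MDS (slack = 0).
Description: the claimed parameters are [16, 3, 14]_16; such a code would be MDS (meets Singleton bound).


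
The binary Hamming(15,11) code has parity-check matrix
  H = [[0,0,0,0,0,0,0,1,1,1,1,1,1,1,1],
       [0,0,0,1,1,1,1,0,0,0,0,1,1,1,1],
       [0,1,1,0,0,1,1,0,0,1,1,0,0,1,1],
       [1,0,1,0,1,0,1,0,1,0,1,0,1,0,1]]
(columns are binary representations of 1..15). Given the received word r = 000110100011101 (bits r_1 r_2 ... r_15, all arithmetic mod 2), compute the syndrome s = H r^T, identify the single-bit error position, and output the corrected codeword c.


s = (0, 0, 1, 1)^T, error position = 3, corrected codeword c = 001110100011101

Compute s = H r^T mod 2 one row at a time:
  s_1 = 0 + 0 + 0 + 1 + 1 + 1 + 0 + 1 = 4 ≡ 0 (mod 2).
  s_2 = 1 + 1 + 0 + 1 + 1 + 1 + 0 + 1 = 6 ≡ 0 (mod 2).
  s_3 = 0 + 0 + 0 + 1 + 0 + 1 + 0 + 1 = 3 ≡ 1 (mod 2).
  s_4 = 0 + 0 + 1 + 1 + 0 + 1 + 1 + 1 = 5 ≡ 1 (mod 2).
s = (0, 0, 1, 1)^T — this equals column 3 of H (binary 0011), so error is at position 3.
Correct: flip bit 3 of r = 000110100011101 to get c = 001110100011101.


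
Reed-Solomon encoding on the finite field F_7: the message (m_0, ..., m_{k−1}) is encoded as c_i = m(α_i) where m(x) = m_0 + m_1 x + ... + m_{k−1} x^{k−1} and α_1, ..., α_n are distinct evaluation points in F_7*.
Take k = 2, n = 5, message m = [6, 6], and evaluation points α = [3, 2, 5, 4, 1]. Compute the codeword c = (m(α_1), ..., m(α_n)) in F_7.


c = [3, 4, 1, 2, 5]

Message polynomial: m(x) = 6 + 6·x (mod 7).
For each evaluation point α_i, compute m(α_i) mod 7:
  α_1 = 3: Horner steps 6 → 3, so m(3) = 3.
  α_2 = 2: Horner steps 6 → 4, so m(2) = 4.
  α_3 = 5: Horner steps 6 → 1, so m(5) = 1.
  α_4 = 4: Horner steps 6 → 2, so m(4) = 2.
  α_5 = 1: Horner steps 6 → 5, so m(1) = 5.
Codeword c = [3, 4, 1, 2, 5] ∈ F_7^5.


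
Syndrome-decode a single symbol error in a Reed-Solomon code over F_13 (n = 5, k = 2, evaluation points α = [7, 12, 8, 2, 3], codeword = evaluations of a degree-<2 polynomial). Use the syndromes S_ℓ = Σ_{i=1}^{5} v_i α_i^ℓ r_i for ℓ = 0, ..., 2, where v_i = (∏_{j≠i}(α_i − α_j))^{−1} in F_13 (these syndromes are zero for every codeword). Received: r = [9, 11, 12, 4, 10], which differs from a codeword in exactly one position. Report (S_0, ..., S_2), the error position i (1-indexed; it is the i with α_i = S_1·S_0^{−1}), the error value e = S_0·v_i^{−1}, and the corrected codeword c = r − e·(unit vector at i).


S = (10, 7, 1), error at position 4, error magnitude e = 10, c = [9, 11, 12, 7, 10].

Step 1: column multipliers v_i = (∏_{j≠i}(α_i − α_j))^{−1} mod 13.
  i = 1 (α = 7): (7−12)(7−8)(7−2)(7−3) = (−5)·(−1)·5·4 = 100 ≡ 9, so v_1 = 9^{−1} = 3 (mod 13).
  i = 2 (α = 12): (12−7)(12−8)(12−2)(12−3) = 5·4·10·9 = 1800 ≡ 6, so v_2 = 6^{−1} = 11 (mod 13).
  i = 3 (α = 8): (8−7)(8−12)(8−2)(8−3) = 1·(−4)·6·5 = −120 ≡ 10, so v_3 = 10^{−1} = 4 (mod 13).
  i = 4 (α = 2): (2−7)(2−12)(2−8)(2−3) = (−5)·(−10)·(−6)·(−1) = 300 ≡ 1, so v_4 = 1^{−1} = 1 (mod 13).
  i = 5 (α = 3): (3−7)(3−12)(3−8)(3−2) = (−4)·(−9)·(−5)·1 = −180 ≡ 2, so v_5 = 2^{−1} = 7 (mod 13).
  v = [3, 11, 4, 1, 7].
Step 2: syndromes of r = [9, 11, 12, 4, 10] (all sums mod 13).
  S_0 = Σ v_i r_i = 3·9 + 11·11 + 4·12 + 1·4 + 7·10 = 270 ≡ 10.
  S_1 = Σ v_i α_i r_i = 3·7·9 + 11·12·11 + 4·8·12 + 1·2·4 + 7·3·10 = 2243 ≡ 7.
  α_i^2 mod 13 = [10, 1, 12, 4, 9].
  S_2 = Σ v_i α_i^2 r_i = 3·10·9 + 11·1·11 + 4·12·12 + 1·4·4 + 7·9·10 = 1613 ≡ 1.
  S = (10, 7, 1) ≠ 0, so r is not a codeword (an error is present).
Step 3: locate the error. For a single error e at position i, S_ℓ = v_i·e·α_i^ℓ, so α_err = S_1/S_0.
  S_0^{−1} = 10^{−1} = 4 (mod 13), so α_err = 7·4 = 28 ≡ 2 = α_4. Error position i = 4.
  Consistency check: S_2/S_1 = 1·2 = 2 ≡ 2 = α_err ✓ (single-error assumption holds).
Step 4: error magnitude e = S_0/v_4 = S_0·∏_{j≠4}(α_4 − α_j) = 10·1 = 10 ≡ 10 (mod 13).
Step 5: correct position 4: c_4 = r_4 − e = 4 − 10 ≡ 7 (mod 13). Hence c = [9, 11, 12, 7, 10].
  Check: interpolating c through the α_i gives m(x) = 1 + 3·x (degree < 2) with m(α_i) = c_i for every i, so c is indeed a codeword.


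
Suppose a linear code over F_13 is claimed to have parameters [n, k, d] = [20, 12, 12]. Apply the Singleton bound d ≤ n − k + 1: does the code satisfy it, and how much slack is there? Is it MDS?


Singleton RHS = n − k + 1 = 9, slack = -3, bound violated (no such code; not MDS).

Singleton bound: d ≤ n − k + 1.
Here n = 20, k = 12, so n − k + 1 = 9.
Given d = 12, check d ≤ 9: NO.
Slack = (n − k + 1) − d = -3.
The slack is negative: d = 12 exceeds n − k + 1 = 9 by 3, so the Singleton bound is violated and no linear [20, 12, 12]_13 code can exist. In particular it is not MDS (MDS requires d = n − k + 1 exactly).
Description: the claimed parameters are [20, 12, 12]_13; such a code would be impossible (violates the Singleton bound).


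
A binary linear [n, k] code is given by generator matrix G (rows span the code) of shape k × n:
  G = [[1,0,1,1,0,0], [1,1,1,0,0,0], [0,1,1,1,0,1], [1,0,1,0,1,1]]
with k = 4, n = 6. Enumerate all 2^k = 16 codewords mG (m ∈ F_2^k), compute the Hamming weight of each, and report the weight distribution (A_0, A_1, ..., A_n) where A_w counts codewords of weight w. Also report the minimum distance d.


Weight distribution: A_0 = 1, A_2 = 3, A_3 = 8, A_4 = 3, A_6 = 1. Minimum distance d = 2.

Enumerate all 2^4 = 16 messages m ∈ F_2^4.
For each, compute codeword c = mG in F_2^6, then tally its weight.
  m = 0000 → c = 000000, weight = 0.
  m = 1000 → c = 101100, weight = 3.
  m = 0100 → c = 111000, weight = 3.
  m = 1100 → c = 010100, weight = 2.
  m = 0010 → c = 011101, weight = 4.
  m = 1010 → c = 110001, weight = 3.
  m = 0110 → c = 100101, weight = 3.
  m = 1110 → c = 001001, weight = 2.
  m = 0001 → c = 101011, weight = 4.
  m = 1001 → c = 000111, weight = 3.
  m = 0101 → c = 010011, weight = 3.
  m = 1101 → c = 111111, weight = 6.
  m = 0011 → c = 110110, weight = 4.
  m = 1011 → c = 011010, weight = 3.
  m = 0111 → c = 001110, weight = 3.
  m = 1111 → c = 100010, weight = 2.
Tally weights:
  weight 0: 1 codewords.
  weight 2: 3 codewords.
  weight 3: 8 codewords.
  weight 4: 3 codewords.
  weight 6: 1 codewords.
Minimum distance d = smallest w > 0 with A_w > 0 = 2.
Sanity: Σ A_w = 16 = 2^4 = 16 ✓.


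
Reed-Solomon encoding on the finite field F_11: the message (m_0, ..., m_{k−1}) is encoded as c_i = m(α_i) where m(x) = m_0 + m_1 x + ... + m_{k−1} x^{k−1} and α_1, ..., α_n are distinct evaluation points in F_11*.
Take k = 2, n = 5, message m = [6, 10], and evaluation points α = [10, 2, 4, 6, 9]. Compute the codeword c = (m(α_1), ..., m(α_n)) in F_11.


c = [7, 4, 2, 0, 8]

Message polynomial: m(x) = 6 + 10·x (mod 11).
For each evaluation point α_i, compute m(α_i) mod 11:
  α_1 = 10: Horner steps 10 → 7, so m(10) = 7.
  α_2 = 2: Horner steps 10 → 4, so m(2) = 4.
  α_3 = 4: Horner steps 10 → 2, so m(4) = 2.
  α_4 = 6: Horner steps 10 → 0, so m(6) = 0.
  α_5 = 9: Horner steps 10 → 8, so m(9) = 8.
Codeword c = [7, 4, 2, 0, 8] ∈ F_11^5.


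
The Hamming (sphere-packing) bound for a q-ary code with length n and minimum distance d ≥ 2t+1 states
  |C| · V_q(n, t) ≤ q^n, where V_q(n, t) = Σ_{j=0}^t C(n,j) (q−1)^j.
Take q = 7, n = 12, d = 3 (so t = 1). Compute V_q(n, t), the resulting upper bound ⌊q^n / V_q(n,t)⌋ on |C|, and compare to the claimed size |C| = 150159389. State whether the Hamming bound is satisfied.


V_q(n, t) = 73, q^n = 13841287201, Hamming bound = 189606673, |C| = 150159389 ≤ bound (satisfied).

Step 1: Compute V_q(n, t) = Σ_{j=0}^1 C(n, j) (q−1)^j.
  j = 0: C(12,0)·(6)^0 = 1·1 = 1.
  j = 1: C(12,1)·(6)^1 = 12·6 = 72.
  V_q(n, t) = 1 + 72 = 73.
Step 2: q^n = 7^12 = 13841287201.
Step 3: Hamming bound ⌊q^n / V_q(n,t)⌋ = ⌊13841287201/73⌋ = 189606673.
Step 4: Compare |C| = 150159389 to 189606673: satisfied.
The claimed |C| lies below the Hamming bound.


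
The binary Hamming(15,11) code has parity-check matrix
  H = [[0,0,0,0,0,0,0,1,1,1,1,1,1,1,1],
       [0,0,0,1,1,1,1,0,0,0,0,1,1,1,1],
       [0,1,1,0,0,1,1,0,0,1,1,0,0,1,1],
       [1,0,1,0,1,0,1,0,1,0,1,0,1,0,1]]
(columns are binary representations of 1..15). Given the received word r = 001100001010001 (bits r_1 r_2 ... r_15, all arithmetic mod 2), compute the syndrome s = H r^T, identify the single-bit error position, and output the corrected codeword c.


s = (1, 0, 1, 0)^T, error position = 10, corrected codeword c = 001100001110001

Compute s = H r^T mod 2 one row at a time:
  s_1 = 0 + 1 + 0 + 1 + 0 + 0 + 0 + 1 = 3 ≡ 1 (mod 2).
  s_2 = 1 + 0 + 0 + 0 + 0 + 0 + 0 + 1 = 2 ≡ 0 (mod 2).
  s_3 = 0 + 1 + 0 + 0 + 0 + 1 + 0 + 1 = 3 ≡ 1 (mod 2).
  s_4 = 0 + 1 + 0 + 0 + 1 + 1 + 0 + 1 = 4 ≡ 0 (mod 2).
s = (1, 0, 1, 0)^T — this equals column 10 of H (binary 1010), so error is at position 10.
Correct: flip bit 10 of r = 001100001010001 to get c = 001100001110001.


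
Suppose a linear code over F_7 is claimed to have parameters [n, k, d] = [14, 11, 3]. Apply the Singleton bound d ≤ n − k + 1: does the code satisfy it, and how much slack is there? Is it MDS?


Singleton RHS = n − k + 1 = 4, slack = 1, bound satisfied, not MDS.

Singleton bound: d ≤ n − k + 1.
Here n = 14, k = 11, so n − k + 1 = 4.
Given d = 3, check d ≤ 4: YES.
Slack = (n − k + 1) − d = 1.
The code is NOT MDS (slack = 1 > 0).
Description: the claimed parameters are [14, 11, 3]_7; such a code would be non-MDS.


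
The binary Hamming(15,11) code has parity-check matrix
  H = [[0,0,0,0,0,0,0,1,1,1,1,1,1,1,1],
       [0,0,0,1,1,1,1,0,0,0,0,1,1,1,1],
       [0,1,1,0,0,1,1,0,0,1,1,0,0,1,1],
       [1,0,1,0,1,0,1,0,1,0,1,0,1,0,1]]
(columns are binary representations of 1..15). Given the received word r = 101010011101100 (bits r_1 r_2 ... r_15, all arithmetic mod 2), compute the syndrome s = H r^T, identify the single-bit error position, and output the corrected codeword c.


s = (1, 1, 0, 1)^T, error position = 13, corrected codeword c = 101010011101000

Compute s = H r^T mod 2 one row at a time:
  s_1 = 1 + 1 + 1 + 0 + 1 + 1 + 0 + 0 = 5 ≡ 1 (mod 2).
  s_2 = 0 + 1 + 0 + 0 + 1 + 1 + 0 + 0 = 3 ≡ 1 (mod 2).
  s_3 = 0 + 1 + 0 + 0 + 1 + 0 + 0 + 0 = 2 ≡ 0 (mod 2).
  s_4 = 1 + 1 + 1 + 0 + 1 + 0 + 1 + 0 = 5 ≡ 1 (mod 2).
s = (1, 1, 0, 1)^T — this equals column 13 of H (binary 1101), so error is at position 13.
Correct: flip bit 13 of r = 101010011101100 to get c = 101010011101000.


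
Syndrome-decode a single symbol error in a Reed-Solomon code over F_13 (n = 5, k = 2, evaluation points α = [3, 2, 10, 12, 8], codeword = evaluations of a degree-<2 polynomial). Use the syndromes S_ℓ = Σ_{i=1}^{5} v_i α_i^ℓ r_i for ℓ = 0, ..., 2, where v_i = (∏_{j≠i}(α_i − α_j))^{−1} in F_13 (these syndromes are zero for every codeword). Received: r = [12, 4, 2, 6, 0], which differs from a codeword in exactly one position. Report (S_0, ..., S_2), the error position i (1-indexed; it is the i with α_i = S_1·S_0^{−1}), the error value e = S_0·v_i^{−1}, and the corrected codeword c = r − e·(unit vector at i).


S = (9, 12, 3), error at position 3, error magnitude e = 12, c = [12, 4, 3, 6, 0].

Step 1: column multipliers v_i = (∏_{j≠i}(α_i − α_j))^{−1} mod 13.
  i = 1 (α = 3): (3−2)(3−10)(3−12)(3−8) = 1·(−7)·(−9)·(−5) = −315 ≡ 10, so v_1 = 10^{−1} = 4 (mod 13).
  i = 2 (α = 2): (2−3)(2−10)(2−12)(2−8) = (−1)·(−8)·(−10)·(−6) = 480 ≡ 12, so v_2 = 12^{−1} = 12 (mod 13).
  i = 3 (α = 10): (10−3)(10−2)(10−12)(10−8) = 7·8·(−2)·2 = −224 ≡ 10, so v_3 = 10^{−1} = 4 (mod 13).
  i = 4 (α = 12): (12−3)(12−2)(12−10)(12−8) = 9·10·2·4 = 720 ≡ 5, so v_4 = 5^{−1} = 8 (mod 13).
  i = 5 (α = 8): (8−3)(8−2)(8−10)(8−12) = 5·6·(−2)·(−4) = 240 ≡ 6, so v_5 = 6^{−1} = 11 (mod 13).
  v = [4, 12, 4, 8, 11].
Step 2: syndromes of r = [12, 4, 2, 6, 0] (all sums mod 13).
  S_0 = Σ v_i r_i = 4·12 + 12·4 + 4·2 + 8·6 + 11·0 = 152 ≡ 9.
  S_1 = Σ v_i α_i r_i = 4·3·12 + 12·2·4 + 4·10·2 + 8·12·6 + 11·8·0 = 896 ≡ 12.
  α_i^2 mod 13 = [9, 4, 9, 1, 12].
  S_2 = Σ v_i α_i^2 r_i = 4·9·12 + 12·4·4 + 4·9·2 + 8·1·6 + 11·12·0 = 744 ≡ 3.
  S = (9, 12, 3) ≠ 0, so r is not a codeword (an error is present).
Step 3: locate the error. For a single error e at position i, S_ℓ = v_i·e·α_i^ℓ, so α_err = S_1/S_0.
  S_0^{−1} = 9^{−1} = 3 (mod 13), so α_err = 12·3 = 36 ≡ 10 = α_3. Error position i = 3.
  Consistency check: S_2/S_1 = 3·12 = 36 ≡ 10 = α_err ✓ (single-error assumption holds).
Step 4: error magnitude e = S_0/v_3 = S_0·∏_{j≠3}(α_3 − α_j) = 9·10 = 90 ≡ 12 (mod 13).
Step 5: correct position 3: c_3 = r_3 − e = 2 − 12 ≡ 3 (mod 13). Hence c = [12, 4, 3, 6, 0].
  Check: interpolating c through the α_i gives m(x) = 1 + 8·x (degree < 2) with m(α_i) = c_i for every i, so c is indeed a codeword.


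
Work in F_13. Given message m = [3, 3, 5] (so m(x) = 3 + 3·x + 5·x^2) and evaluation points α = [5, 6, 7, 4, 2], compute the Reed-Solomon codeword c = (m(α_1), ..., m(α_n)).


c = [0, 6, 9, 4, 3]

Message polynomial: m(x) = 3 + 3·x + 5·x^2 (mod 13).
For each evaluation point α_i, compute m(α_i) mod 13:
  α_1 = 5: Horner steps 5 → 2 → 0, so m(5) = 0.
  α_2 = 6: Horner steps 5 → 7 → 6, so m(6) = 6.
  α_3 = 7: Horner steps 5 → 12 → 9, so m(7) = 9.
  α_4 = 4: Horner steps 5 → 10 → 4, so m(4) = 4.
  α_5 = 2: Horner steps 5 → 0 → 3, so m(2) = 3.
Codeword c = [0, 6, 9, 4, 3] ∈ F_13^5.


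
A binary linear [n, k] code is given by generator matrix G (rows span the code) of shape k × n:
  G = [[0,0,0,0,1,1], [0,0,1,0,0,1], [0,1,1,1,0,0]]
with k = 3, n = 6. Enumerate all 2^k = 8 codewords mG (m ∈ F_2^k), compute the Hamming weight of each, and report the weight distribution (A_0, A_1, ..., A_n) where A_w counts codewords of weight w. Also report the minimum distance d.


Weight distribution: A_0 = 1, A_2 = 3, A_3 = 3, A_5 = 1. Minimum distance d = 2.

Enumerate all 2^3 = 8 messages m ∈ F_2^3.
For each, compute codeword c = mG in F_2^6, then tally its weight.
  m = 000 → c = 000000, weight = 0.
  m = 100 → c = 000011, weight = 2.
  m = 010 → c = 001001, weight = 2.
  m = 110 → c = 001010, weight = 2.
  m = 001 → c = 011100, weight = 3.
  m = 101 → c = 011111, weight = 5.
  m = 011 → c = 010101, weight = 3.
  m = 111 → c = 010110, weight = 3.
Tally weights:
  weight 0: 1 codewords.
  weight 2: 3 codewords.
  weight 3: 3 codewords.
  weight 5: 1 codewords.
Minimum distance d = smallest w > 0 with A_w > 0 = 2.
Sanity: Σ A_w = 8 = 2^3 = 8 ✓.


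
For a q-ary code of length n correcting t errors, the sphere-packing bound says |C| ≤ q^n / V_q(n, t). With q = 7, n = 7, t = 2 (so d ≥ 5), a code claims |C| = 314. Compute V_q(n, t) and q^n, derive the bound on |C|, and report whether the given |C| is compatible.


V_q(n, t) = 799, q^n = 823543, Hamming bound = 1030, |C| = 314 ≤ bound (satisfied).

Step 1: Compute V_q(n, t) = Σ_{j=0}^2 C(n, j) (q−1)^j.
  j = 0: C(7,0)·(6)^0 = 1·1 = 1.
  j = 1: C(7,1)·(6)^1 = 7·6 = 42.
  j = 2: C(7,2)·(6)^2 = 21·36 = 756.
  V_q(n, t) = 1 + 42 + 756 = 799.
Step 2: q^n = 7^7 = 823543.
Step 3: Hamming bound ⌊q^n / V_q(n,t)⌋ = ⌊823543/799⌋ = 1030.
Step 4: Compare |C| = 314 to 1030: satisfied.
The claimed |C| lies below the Hamming bound.


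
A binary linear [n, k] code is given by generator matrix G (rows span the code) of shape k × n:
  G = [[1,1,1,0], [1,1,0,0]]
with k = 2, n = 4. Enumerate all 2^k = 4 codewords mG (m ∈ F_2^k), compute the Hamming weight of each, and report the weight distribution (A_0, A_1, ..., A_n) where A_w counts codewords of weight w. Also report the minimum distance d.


Weight distribution: A_0 = 1, A_1 = 1, A_2 = 1, A_3 = 1. Minimum distance d = 1.

Enumerate all 2^2 = 4 messages m ∈ F_2^2.
For each, compute codeword c = mG in F_2^4, then tally its weight.
  m = 00 → c = 0000, weight = 0.
  m = 10 → c = 1110, weight = 3.
  m = 01 → c = 1100, weight = 2.
  m = 11 → c = 0010, weight = 1.
Tally weights:
  weight 0: 1 codewords.
  weight 1: 1 codewords.
  weight 2: 1 codewords.
  weight 3: 1 codewords.
Minimum distance d = smallest w > 0 with A_w > 0 = 1.
Sanity: Σ A_w = 4 = 2^2 = 4 ✓.


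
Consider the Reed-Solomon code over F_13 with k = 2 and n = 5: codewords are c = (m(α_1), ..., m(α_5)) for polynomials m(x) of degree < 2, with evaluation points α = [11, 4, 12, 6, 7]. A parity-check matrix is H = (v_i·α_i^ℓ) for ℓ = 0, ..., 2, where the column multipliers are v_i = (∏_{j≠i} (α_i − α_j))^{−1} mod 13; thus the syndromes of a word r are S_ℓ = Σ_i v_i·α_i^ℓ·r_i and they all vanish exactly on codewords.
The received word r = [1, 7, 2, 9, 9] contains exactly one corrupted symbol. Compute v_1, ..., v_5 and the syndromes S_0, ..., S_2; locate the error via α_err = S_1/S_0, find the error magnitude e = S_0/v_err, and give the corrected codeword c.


S = (8, 4, 2), error at position 5, error magnitude e = 12, c = [1, 7, 2, 9, 10].

Step 1: column multipliers v_i = (∏_{j≠i}(α_i − α_j))^{−1} mod 13.
  i = 1 (α = 11): (11−4)(11−12)(11−6)(11−7) = 7·(−1)·5·4 = −140 ≡ 3, so v_1 = 3^{−1} = 9 (mod 13).
  i = 2 (α = 4): (4−11)(4−12)(4−6)(4−7) = (−7)·(−8)·(−2)·(−3) = 336 ≡ 11, so v_2 = 11^{−1} = 6 (mod 13).
  i = 3 (α = 12): (12−11)(12−4)(12−6)(12−7) = 1·8·6·5 = 240 ≡ 6, so v_3 = 6^{−1} = 11 (mod 13).
  i = 4 (α = 6): (6−11)(6−4)(6−12)(6−7) = (−5)·2·(−6)·(−1) = −60 ≡ 5, so v_4 = 5^{−1} = 8 (mod 13).
  i = 5 (α = 7): (7−11)(7−4)(7−12)(7−6) = (−4)·3·(−5)·1 = 60 ≡ 8, so v_5 = 8^{−1} = 5 (mod 13).
  v = [9, 6, 11, 8, 5].
Step 2: syndromes of r = [1, 7, 2, 9, 9] (all sums mod 13).
  S_0 = Σ v_i r_i = 9·1 + 6·7 + 11·2 + 8·9 + 5·9 = 190 ≡ 8.
  S_1 = Σ v_i α_i r_i = 9·11·1 + 6·4·7 + 11·12·2 + 8·6·9 + 5·7·9 = 1278 ≡ 4.
  α_i^2 mod 13 = [4, 3, 1, 10, 10].
  S_2 = Σ v_i α_i^2 r_i = 9·4·1 + 6·3·7 + 11·1·2 + 8·10·9 + 5·10·9 = 1354 ≡ 2.
  S = (8, 4, 2) ≠ 0, so r is not a codeword (an error is present).
Step 3: locate the error. For a single error e at position i, S_ℓ = v_i·e·α_i^ℓ, so α_err = S_1/S_0.
  S_0^{−1} = 8^{−1} = 5 (mod 13), so α_err = 4·5 = 20 ≡ 7 = α_5. Error position i = 5.
  Consistency check: S_2/S_1 = 2·10 = 20 ≡ 7 = α_err ✓ (single-error assumption holds).
Step 4: error magnitude e = S_0/v_5 = S_0·∏_{j≠5}(α_5 − α_j) = 8·8 = 64 ≡ 12 (mod 13).
Step 5: correct position 5: c_5 = r_5 − e = 9 − 12 ≡ 10 (mod 13). Hence c = [1, 7, 2, 9, 10].
  Check: interpolating c through the α_i gives m(x) = 3 + 1·x (degree < 2) with m(α_i) = c_i for every i, so c is indeed a codeword.


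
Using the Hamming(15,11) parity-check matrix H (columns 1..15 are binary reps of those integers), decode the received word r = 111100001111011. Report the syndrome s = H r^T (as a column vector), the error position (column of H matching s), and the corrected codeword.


s = (0, 0, 0, 1)^T, error position = 1, corrected codeword c = 011100001111011

Compute s = H r^T mod 2 one row at a time:
  s_1 = 0 + 1 + 1 + 1 + 1 + 0 + 1 + 1 = 6 ≡ 0 (mod 2).
  s_2 = 1 + 0 + 0 + 0 + 1 + 0 + 1 + 1 = 4 ≡ 0 (mod 2).
  s_3 = 1 + 1 + 0 + 0 + 1 + 1 + 1 + 1 = 6 ≡ 0 (mod 2).
  s_4 = 1 + 1 + 0 + 0 + 1 + 1 + 0 + 1 = 5 ≡ 1 (mod 2).
s = (0, 0, 0, 1)^T — this equals column 1 of H (binary 0001), so error is at position 1.
Correct: flip bit 1 of r = 111100001111011 to get c = 011100001111011.


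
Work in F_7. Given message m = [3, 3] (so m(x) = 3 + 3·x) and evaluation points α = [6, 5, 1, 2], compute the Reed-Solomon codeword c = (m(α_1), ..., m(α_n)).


c = [0, 4, 6, 2]

Message polynomial: m(x) = 3 + 3·x (mod 7).
For each evaluation point α_i, compute m(α_i) mod 7:
  α_1 = 6: Horner steps 3 → 0, so m(6) = 0.
  α_2 = 5: Horner steps 3 → 4, so m(5) = 4.
  α_3 = 1: Horner steps 3 → 6, so m(1) = 6.
  α_4 = 2: Horner steps 3 → 2, so m(2) = 2.
Codeword c = [0, 4, 6, 2] ∈ F_7^4.


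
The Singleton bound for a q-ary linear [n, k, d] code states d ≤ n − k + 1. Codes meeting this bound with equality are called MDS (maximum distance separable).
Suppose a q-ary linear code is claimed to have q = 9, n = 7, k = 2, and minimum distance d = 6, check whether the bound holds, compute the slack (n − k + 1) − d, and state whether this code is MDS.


Singleton RHS = n − k + 1 = 6, slack = 0, bound satisfied, MDS.

Singleton bound: d ≤ n − k + 1.
Here n = 7, k = 2, so n − k + 1 = 6.
Given d = 6, check d ≤ 6: YES.
Slack = (n − k + 1) − d = 0.
The code is MDS (slack = 0).
Description: the claimed parameters are [7, 2, 6]_9; such a code would be MDS (meets Singleton bound).


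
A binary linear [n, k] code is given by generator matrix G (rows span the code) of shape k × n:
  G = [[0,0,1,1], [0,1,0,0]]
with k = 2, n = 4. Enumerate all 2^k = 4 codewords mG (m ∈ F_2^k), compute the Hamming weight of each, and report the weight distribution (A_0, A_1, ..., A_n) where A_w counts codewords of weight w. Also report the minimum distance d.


Weight distribution: A_0 = 1, A_1 = 1, A_2 = 1, A_3 = 1. Minimum distance d = 1.

Enumerate all 2^2 = 4 messages m ∈ F_2^2.
For each, compute codeword c = mG in F_2^4, then tally its weight.
  m = 00 → c = 0000, weight = 0.
  m = 10 → c = 0011, weight = 2.
  m = 01 → c = 0100, weight = 1.
  m = 11 → c = 0111, weight = 3.
Tally weights:
  weight 0: 1 codewords.
  weight 1: 1 codewords.
  weight 2: 1 codewords.
  weight 3: 1 codewords.
Minimum distance d = smallest w > 0 with A_w > 0 = 1.
Sanity: Σ A_w = 4 = 2^2 = 4 ✓.


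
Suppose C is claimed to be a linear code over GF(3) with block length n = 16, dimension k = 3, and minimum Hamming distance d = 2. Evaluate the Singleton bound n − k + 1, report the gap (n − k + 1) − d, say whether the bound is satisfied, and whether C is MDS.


Singleton RHS = n − k + 1 = 14, slack = 12, bound satisfied, not MDS.

Singleton bound: d ≤ n − k + 1.
Here n = 16, k = 3, so n − k + 1 = 14.
Given d = 2, check d ≤ 14: YES.
Slack = (n − k + 1) − d = 12.
The code is NOT MDS (slack = 12 > 0).
Description: the claimed parameters are [16, 3, 2]_3; such a code would be non-MDS.


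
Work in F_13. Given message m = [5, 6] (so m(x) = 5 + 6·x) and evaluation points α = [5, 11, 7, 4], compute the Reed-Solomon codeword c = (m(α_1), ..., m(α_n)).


c = [9, 6, 8, 3]

Message polynomial: m(x) = 5 + 6·x (mod 13).
For each evaluation point α_i, compute m(α_i) mod 13:
  α_1 = 5: Horner steps 6 → 9, so m(5) = 9.
  α_2 = 11: Horner steps 6 → 6, so m(11) = 6.
  α_3 = 7: Horner steps 6 → 8, so m(7) = 8.
  α_4 = 4: Horner steps 6 → 3, so m(4) = 3.
Codeword c = [9, 6, 8, 3] ∈ F_13^4.


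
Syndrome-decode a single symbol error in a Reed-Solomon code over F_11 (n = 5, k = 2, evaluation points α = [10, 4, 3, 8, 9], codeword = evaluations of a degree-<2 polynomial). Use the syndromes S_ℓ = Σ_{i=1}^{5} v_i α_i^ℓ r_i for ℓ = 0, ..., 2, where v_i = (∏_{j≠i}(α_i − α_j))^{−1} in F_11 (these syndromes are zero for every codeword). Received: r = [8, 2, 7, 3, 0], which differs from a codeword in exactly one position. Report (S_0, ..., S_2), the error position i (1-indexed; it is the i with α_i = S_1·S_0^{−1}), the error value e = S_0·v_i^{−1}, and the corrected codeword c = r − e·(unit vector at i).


S = (9, 3, 1), error at position 2, error magnitude e = 9, c = [8, 4, 7, 3, 0].

Step 1: column multipliers v_i = (∏_{j≠i}(α_i − α_j))^{−1} mod 11.
  i = 1 (α = 10): (10−4)(10−3)(10−8)(10−9) = 6·7·2·1 = 84 ≡ 7, so v_1 = 7^{−1} = 8 (mod 11).
  i = 2 (α = 4): (4−10)(4−3)(4−8)(4−9) = (−6)·1·(−4)·(−5) = −120 ≡ 1, so v_2 = 1^{−1} = 1 (mod 11).
  i = 3 (α = 3): (3−10)(3−4)(3−8)(3−9) = (−7)·(−1)·(−5)·(−6) = 210 ≡ 1, so v_3 = 1^{−1} = 1 (mod 11).
  i = 4 (α = 8): (8−10)(8−4)(8−3)(8−9) = (−2)·4·5·(−1) = 40 ≡ 7, so v_4 = 7^{−1} = 8 (mod 11).
  i = 5 (α = 9): (9−10)(9−4)(9−3)(9−8) = (−1)·5·6·1 = −30 ≡ 3, so v_5 = 3^{−1} = 4 (mod 11).
  v = [8, 1, 1, 8, 4].
Step 2: syndromes of r = [8, 2, 7, 3, 0] (all sums mod 11).
  S_0 = Σ v_i r_i = 8·8 + 1·2 + 1·7 + 8·3 + 4·0 = 97 ≡ 9.
  S_1 = Σ v_i α_i r_i = 8·10·8 + 1·4·2 + 1·3·7 + 8·8·3 + 4·9·0 = 861 ≡ 3.
  α_i^2 mod 11 = [1, 5, 9, 9, 4].
  S_2 = Σ v_i α_i^2 r_i = 8·1·8 + 1·5·2 + 1·9·7 + 8·9·3 + 4·4·0 = 353 ≡ 1.
  S = (9, 3, 1) ≠ 0, so r is not a codeword (an error is present).
Step 3: locate the error. For a single error e at position i, S_ℓ = v_i·e·α_i^ℓ, so α_err = S_1/S_0.
  S_0^{−1} = 9^{−1} = 5 (mod 11), so α_err = 3·5 = 15 ≡ 4 = α_2. Error position i = 2.
  Consistency check: S_2/S_1 = 1·4 = 4 ≡ 4 = α_err ✓ (single-error assumption holds).
Step 4: error magnitude e = S_0/v_2 = S_0·∏_{j≠2}(α_2 − α_j) = 9·1 = 9 ≡ 9 (mod 11).
Step 5: correct position 2: c_2 = r_2 − e = 2 − 9 ≡ 4 (mod 11). Hence c = [8, 4, 7, 3, 0].
  Check: interpolating c through the α_i gives m(x) = 5 + 8·x (degree < 2) with m(α_i) = c_i for every i, so c is indeed a codeword.


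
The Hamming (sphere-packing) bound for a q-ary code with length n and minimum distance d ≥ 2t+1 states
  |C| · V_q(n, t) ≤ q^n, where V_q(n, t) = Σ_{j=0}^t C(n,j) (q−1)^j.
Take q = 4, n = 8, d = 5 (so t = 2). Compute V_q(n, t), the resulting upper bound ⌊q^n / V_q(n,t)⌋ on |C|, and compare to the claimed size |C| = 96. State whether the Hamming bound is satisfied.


V_q(n, t) = 277, q^n = 65536, Hamming bound = 236, |C| = 96 ≤ bound (satisfied).

Step 1: Compute V_q(n, t) = Σ_{j=0}^2 C(n, j) (q−1)^j.
  j = 0: C(8,0)·(3)^0 = 1·1 = 1.
  j = 1: C(8,1)·(3)^1 = 8·3 = 24.
  j = 2: C(8,2)·(3)^2 = 28·9 = 252.
  V_q(n, t) = 1 + 24 + 252 = 277.
Step 2: q^n = 4^8 = 65536.
Step 3: Hamming bound ⌊q^n / V_q(n,t)⌋ = ⌊65536/277⌋ = 236.
Step 4: Compare |C| = 96 to 236: satisfied.
The claimed |C| lies below the Hamming bound.


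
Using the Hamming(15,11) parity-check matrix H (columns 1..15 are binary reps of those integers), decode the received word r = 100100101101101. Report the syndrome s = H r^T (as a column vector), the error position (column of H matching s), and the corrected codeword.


s = (1, 1, 1, 1)^T, error position = 15, corrected codeword c = 100100101101100

Compute s = H r^T mod 2 one row at a time:
  s_1 = 0 + 1 + 1 + 0 + 1 + 1 + 0 + 1 = 5 ≡ 1 (mod 2).
  s_2 = 1 + 0 + 0 + 1 + 1 + 1 + 0 + 1 = 5 ≡ 1 (mod 2).
  s_3 = 0 + 0 + 0 + 1 + 1 + 0 + 0 + 1 = 3 ≡ 1 (mod 2).
  s_4 = 1 + 0 + 0 + 1 + 1 + 0 + 1 + 1 = 5 ≡ 1 (mod 2).
s = (1, 1, 1, 1)^T — this equals column 15 of H (binary 1111), so error is at position 15.
Correct: flip bit 15 of r = 100100101101101 to get c = 100100101101100.


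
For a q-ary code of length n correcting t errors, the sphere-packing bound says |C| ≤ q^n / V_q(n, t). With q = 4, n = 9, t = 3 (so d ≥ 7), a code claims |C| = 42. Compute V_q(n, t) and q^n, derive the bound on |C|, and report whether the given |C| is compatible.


V_q(n, t) = 2620, q^n = 262144, Hamming bound = 100, |C| = 42 ≤ bound (satisfied).

Step 1: Compute V_q(n, t) = Σ_{j=0}^3 C(n, j) (q−1)^j.
  j = 0: C(9,0)·(3)^0 = 1·1 = 1.
  j = 1: C(9,1)·(3)^1 = 9·3 = 27.
  j = 2: C(9,2)·(3)^2 = 36·9 = 324.
  j = 3: C(9,3)·(3)^3 = 84·27 = 2268.
  V_q(n, t) = 1 + 27 + 324 + 2268 = 2620.
Step 2: q^n = 4^9 = 262144.
Step 3: Hamming bound ⌊q^n / V_q(n,t)⌋ = ⌊262144/2620⌋ = 100.
Step 4: Compare |C| = 42 to 100: satisfied.
The claimed |C| lies below the Hamming bound.


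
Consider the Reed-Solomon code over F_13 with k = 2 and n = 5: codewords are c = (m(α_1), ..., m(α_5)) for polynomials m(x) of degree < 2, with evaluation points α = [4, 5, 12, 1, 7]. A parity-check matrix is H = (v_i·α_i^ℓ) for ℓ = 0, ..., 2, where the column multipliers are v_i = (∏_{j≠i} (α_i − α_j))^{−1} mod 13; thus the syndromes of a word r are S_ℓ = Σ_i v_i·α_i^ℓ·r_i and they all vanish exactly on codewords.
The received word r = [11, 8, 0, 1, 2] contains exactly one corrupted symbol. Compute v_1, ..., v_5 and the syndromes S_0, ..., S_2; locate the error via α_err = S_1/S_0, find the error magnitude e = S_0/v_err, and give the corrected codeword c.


S = (6, 6, 6), error at position 4, error magnitude e = 7, c = [11, 8, 0, 7, 2].

Step 1: column multipliers v_i = (∏_{j≠i}(α_i − α_j))^{−1} mod 13.
  i = 1 (α = 4): (4−5)(4−12)(4−1)(4−7) = (−1)·(−8)·3·(−3) = −72 ≡ 6, so v_1 = 6^{−1} = 11 (mod 13).
  i = 2 (α = 5): (5−4)(5−12)(5−1)(5−7) = 1·(−7)·4·(−2) = 56 ≡ 4, so v_2 = 4^{−1} = 10 (mod 13).
  i = 3 (α = 12): (12−4)(12−5)(12−1)(12−7) = 8·7·11·5 = 3080 ≡ 12, so v_3 = 12^{−1} = 12 (mod 13).
  i = 4 (α = 1): (1−4)(1−5)(1−12)(1−7) = (−3)·(−4)·(−11)·(−6) = 792 ≡ 12, so v_4 = 12^{−1} = 12 (mod 13).
  i = 5 (α = 7): (7−4)(7−5)(7−12)(7−1) = 3·2·(−5)·6 = −180 ≡ 2, so v_5 = 2^{−1} = 7 (mod 13).
  v = [11, 10, 12, 12, 7].
Step 2: syndromes of r = [11, 8, 0, 1, 2] (all sums mod 13).
  S_0 = Σ v_i r_i = 11·11 + 10·8 + 12·0 + 12·1 + 7·2 = 227 ≡ 6.
  S_1 = Σ v_i α_i r_i = 11·4·11 + 10·5·8 + 12·12·0 + 12·1·1 + 7·7·2 = 994 ≡ 6.
  α_i^2 mod 13 = [3, 12, 1, 1, 10].
  S_2 = Σ v_i α_i^2 r_i = 11·3·11 + 10·12·8 + 12·1·0 + 12·1·1 + 7·10·2 = 1475 ≡ 6.
  S = (6, 6, 6) ≠ 0, so r is not a codeword (an error is present).
Step 3: locate the error. For a single error e at position i, S_ℓ = v_i·e·α_i^ℓ, so α_err = S_1/S_0.
  S_0^{−1} = 6^{−1} = 11 (mod 13), so α_err = 6·11 = 66 ≡ 1 = α_4. Error position i = 4.
  Consistency check: S_2/S_1 = 6·11 = 66 ≡ 1 = α_err ✓ (single-error assumption holds).
Step 4: error magnitude e = S_0/v_4 = S_0·∏_{j≠4}(α_4 − α_j) = 6·12 = 72 ≡ 7 (mod 13).
Step 5: correct position 4: c_4 = r_4 − e = 1 − 7 ≡ 7 (mod 13). Hence c = [11, 8, 0, 7, 2].
  Check: interpolating c through the α_i gives m(x) = 10 + 10·x (degree < 2) with m(α_i) = c_i for every i, so c is indeed a codeword.
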